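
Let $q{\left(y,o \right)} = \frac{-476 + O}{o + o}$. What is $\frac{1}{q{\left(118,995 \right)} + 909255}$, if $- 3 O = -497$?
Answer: $\frac{5970}{5428251419} \approx 1.0998 \cdot 10^{-6}$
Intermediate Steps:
$O = \frac{497}{3}$ ($O = \left(- \frac{1}{3}\right) \left(-497\right) = \frac{497}{3} \approx 165.67$)
$q{\left(y,o \right)} = - \frac{931}{6 o}$ ($q{\left(y,o \right)} = \frac{-476 + \frac{497}{3}}{o + o} = - \frac{931}{3 \cdot 2 o} = - \frac{931 \frac{1}{2 o}}{3} = - \frac{931}{6 o}$)
$\frac{1}{q{\left(118,995 \right)} + 909255} = \frac{1}{- \frac{931}{6 \cdot 995} + 909255} = \frac{1}{\left(- \frac{931}{6}\right) \frac{1}{995} + 909255} = \frac{1}{- \frac{931}{5970} + 909255} = \frac{1}{\frac{5428251419}{5970}} = \frac{5970}{5428251419}$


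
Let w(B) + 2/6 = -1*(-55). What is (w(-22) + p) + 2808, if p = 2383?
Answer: 15737/3 ≈ 5245.7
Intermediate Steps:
w(B) = 164/3 (w(B) = -⅓ - 1*(-55) = -⅓ + 55 = 164/3)
(w(-22) + p) + 2808 = (164/3 + 2383) + 2808 = 7313/3 + 2808 = 15737/3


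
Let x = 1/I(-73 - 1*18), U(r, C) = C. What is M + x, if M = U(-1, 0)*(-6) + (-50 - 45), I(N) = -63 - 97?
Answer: -15201/160 ≈ -95.006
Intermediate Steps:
I(N) = -160
M = -95 (M = 0*(-6) + (-50 - 45) = 0 - 95 = -95)
x = -1/160 (x = 1/(-160) = -1/160 ≈ -0.0062500)
M + x = -95 - 1/160 = -15201/160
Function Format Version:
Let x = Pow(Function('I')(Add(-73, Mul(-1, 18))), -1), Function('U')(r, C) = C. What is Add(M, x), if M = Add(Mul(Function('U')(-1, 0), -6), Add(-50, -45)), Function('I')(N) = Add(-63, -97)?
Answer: Rational(-15201, 160) ≈ -95.006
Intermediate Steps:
Function('I')(N) = -160
M = -95 (M = Add(Mul(0, -6), Add(-50, -45)) = Add(0, -95) = -95)
x = Rational(-1, 160) (x = Pow(-160, -1) = Rational(-1, 160) ≈ -0.0062500)
Add(M, x) = Add(-95, Rational(-1, 160)) = Rational(-15201, 160)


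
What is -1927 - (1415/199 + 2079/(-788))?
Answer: -302878023/156812 ≈ -1931.5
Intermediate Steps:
-1927 - (1415/199 + 2079/(-788)) = -1927 - (1415*(1/199) + 2079*(-1/788)) = -1927 - (1415/199 - 2079/788) = -1927 - 1*701299/156812 = -1927 - 701299/156812 = -302878023/156812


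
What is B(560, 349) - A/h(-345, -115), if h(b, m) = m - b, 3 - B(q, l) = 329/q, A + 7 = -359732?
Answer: 2882351/1840 ≈ 1566.5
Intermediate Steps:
A = -359739 (A = -7 - 359732 = -359739)
B(q, l) = 3 - 329/q
B(560, 349) - A/h(-345, -115) = (3 - 329/560) - (-359739)/(-115 - 1*(-345)) = (3 - 329*1/560) - (-359739)/(-115 + 345) = (3 - 47/80) - (-359739)/230 = 193/80 - (-359739)/230 = 193/80 - 1*(-359739/230) = 193/80 + 359739/230 = 2882351/1840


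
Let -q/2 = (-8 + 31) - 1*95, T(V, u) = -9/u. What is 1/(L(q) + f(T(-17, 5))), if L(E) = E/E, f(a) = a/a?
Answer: ½ ≈ 0.50000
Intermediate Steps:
f(a) = 1
q = 144 (q = -2*((-8 + 31) - 1*95) = -2*(23 - 95) = -2*(-72) = 144)
L(E) = 1
1/(L(q) + f(T(-17, 5))) = 1/(1 + 1) = 1/2 = ½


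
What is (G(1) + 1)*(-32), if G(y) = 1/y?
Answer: -64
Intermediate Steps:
(G(1) + 1)*(-32) = (1/1 + 1)*(-32) = (1 + 1)*(-32) = 2*(-32) = -64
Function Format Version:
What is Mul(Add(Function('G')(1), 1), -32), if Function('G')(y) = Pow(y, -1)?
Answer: -64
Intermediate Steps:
Mul(Add(Function('G')(1), 1), -32) = Mul(Add(Pow(1, -1), 1), -32) = Mul(Add(1, 1), -32) = Mul(2, -32) = -64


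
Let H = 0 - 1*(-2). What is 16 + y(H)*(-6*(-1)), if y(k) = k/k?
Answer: 22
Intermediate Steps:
H = 2 (H = 0 + 2 = 2)
y(k) = 1
16 + y(H)*(-6*(-1)) = 16 + 1*(-6*(-1)) = 16 + 1*6 = 16 + 6 = 22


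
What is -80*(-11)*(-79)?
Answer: -69520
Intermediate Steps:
-80*(-11)*(-79) = 880*(-79) = -69520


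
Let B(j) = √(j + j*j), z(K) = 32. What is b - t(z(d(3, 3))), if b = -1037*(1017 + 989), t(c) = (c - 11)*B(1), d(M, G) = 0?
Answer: -2080222 - 21*√2 ≈ -2.0803e+6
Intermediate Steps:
B(j) = √(j + j²)
t(c) = √2*(-11 + c) (t(c) = (c - 11)*√(1*(1 + 1)) = (-11 + c)*√(1*2) = (-11 + c)*√2 = √2*(-11 + c))
b = -2080222 (b = -1037*2006 = -2080222)
b - t(z(d(3, 3))) = -2080222 - √2*(-11 + 32) = -2080222 - √2*21 = -2080222 - 21*√2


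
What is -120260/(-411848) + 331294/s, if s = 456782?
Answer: 23921921829/23515594142 ≈ 1.0173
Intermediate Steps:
-120260/(-411848) + 331294/s = -120260/(-411848) + 331294/456782 = -120260*(-1/411848) + 331294*(1/456782) = 30065/102962 + 165647/228391 = 23921921829/23515594142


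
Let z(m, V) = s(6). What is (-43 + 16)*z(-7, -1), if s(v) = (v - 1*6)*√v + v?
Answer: -162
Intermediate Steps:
s(v) = v + √v*(-6 + v) (s(v) = (v - 6)*√v + v = (-6 + v)*√v + v = √v*(-6 + v) + v = v + √v*(-6 + v))
z(m, V) = 6 (z(m, V) = 6 + 6^(3/2) - 6*√6 = 6 + 6*√6 - 6*√6 = 6)
(-43 + 16)*z(-7, -1) = (-43 + 16)*6 = -27*6 = -162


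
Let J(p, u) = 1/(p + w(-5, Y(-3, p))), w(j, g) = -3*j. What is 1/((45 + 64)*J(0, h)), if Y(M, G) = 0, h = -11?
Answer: 15/109 ≈ 0.13761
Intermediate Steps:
J(p, u) = 1/(15 + p) (J(p, u) = 1/(p - 3*(-5)) = 1/(p + 15) = 1/(15 + p))
1/((45 + 64)*J(0, h)) = 1/((45 + 64)/(15 + 0)) = 1/(109/15) = 15/109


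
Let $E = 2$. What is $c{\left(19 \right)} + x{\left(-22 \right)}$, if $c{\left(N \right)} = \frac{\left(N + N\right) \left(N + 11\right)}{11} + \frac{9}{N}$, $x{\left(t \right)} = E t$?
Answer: $\frac{12563}{209} \approx 60.11$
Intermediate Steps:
$x{\left(t \right)} = 2 t$
$c{\left(N \right)} = \frac{9}{N} + \frac{2 N \left(11 + N\right)}{11}$ ($c{\left(N \right)} = 2 N \left(11 + N\right) \frac{1}{11} + \frac{9}{N} = \frac{2 N \left(11 + N\right)}{11} + \frac{9}{N} = \frac{9}{N} + \frac{2 N \left(11 + N\right)}{11}$)
$c{\left(19 \right)} + x{\left(-22 \right)} = \frac{99 + 2 \cdot 19^{2} \left(11 + 19\right)}{11 \cdot 19} + 2 \left(-22\right) = \frac{1}{11} \cdot \frac{1}{19} \left(99 + 2 \cdot 361 \cdot 30\right) - 44 = \frac{1}{11} \cdot \frac{1}{19} \left(99 + 21660\right) - 44 = \frac{1}{11} \cdot \frac{1}{19} \cdot 21759 - 44 = \frac{21759}{209} - 44 = \frac{12563}{209}$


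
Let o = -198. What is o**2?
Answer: 39204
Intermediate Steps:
o**2 = (-198)**2 = 39204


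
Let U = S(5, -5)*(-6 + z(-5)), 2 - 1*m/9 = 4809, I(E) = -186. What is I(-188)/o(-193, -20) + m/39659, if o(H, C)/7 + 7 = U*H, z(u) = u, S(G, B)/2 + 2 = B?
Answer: -290186565/266230867 ≈ -1.0900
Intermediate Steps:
S(G, B) = -4 + 2*B
m = -43263 (m = 18 - 9*4809 = 18 - 43281 = -43263)
U = 154 (U = (-4 + 2*(-5))*(-6 - 5) = (-4 - 10)*(-11) = -14*(-11) = 154)
o(H, C) = -49 + 1078*H (o(H, C) = -49 + 7*(154*H) = -49 + 1078*H)
I(-188)/o(-193, -20) + m/39659 = -186/(-49 + 1078*(-193)) - 43263/39659 = -186/(-49 - 208054) - 43263*1/39659 = -186/(-208103) - 43263/39659 = -186*(-1/208103) - 43263/39659 = 6/6713 - 43263/39659 = -290186565/266230867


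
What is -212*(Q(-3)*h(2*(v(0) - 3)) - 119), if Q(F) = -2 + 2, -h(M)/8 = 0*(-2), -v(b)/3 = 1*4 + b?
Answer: 25228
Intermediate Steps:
v(b) = -12 - 3*b (v(b) = -3*(1*4 + b) = -3*(4 + b) = -12 - 3*b)
h(M) = 0 (h(M) = -0*(-2) = -8*0 = 0)
Q(F) = 0
-212*(Q(-3)*h(2*(v(0) - 3)) - 119) = -212*(0*0 - 119) = -212*(0 - 119) = -212*(-119) = 25228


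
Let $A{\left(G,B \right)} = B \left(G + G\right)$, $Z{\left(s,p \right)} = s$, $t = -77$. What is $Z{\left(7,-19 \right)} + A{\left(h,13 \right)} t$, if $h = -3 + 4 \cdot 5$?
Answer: $-34027$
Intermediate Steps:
$h = 17$ ($h = -3 + 20 = 17$)
$A{\left(G,B \right)} = 2 B G$ ($A{\left(G,B \right)} = B 2 G = 2 B G$)
$Z{\left(7,-19 \right)} + A{\left(h,13 \right)} t = 7 + 2 \cdot 13 \cdot 17 \left(-77\right) = 7 + 442 \left(-77\right) = 7 - 34034 = -34027$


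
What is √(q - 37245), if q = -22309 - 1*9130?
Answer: 2*I*√17171 ≈ 262.08*I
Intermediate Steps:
q = -31439 (q = -22309 - 9130 = -31439)
√(q - 37245) = √(-31439 - 37245) = √(-68684) = 2*I*√17171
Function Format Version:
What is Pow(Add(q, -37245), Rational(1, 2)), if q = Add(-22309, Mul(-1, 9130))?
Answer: Mul(2, I, Pow(17171, Rational(1, 2))) ≈ Mul(262.08, I)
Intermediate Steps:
q = -31439 (q = Add(-22309, -9130) = -31439)
Pow(Add(q, -37245), Rational(1, 2)) = Pow(Add(-31439, -37245), Rational(1, 2)) = Pow(-68684, Rational(1, 2)) = Mul(2, I, Pow(17171, Rational(1, 2)))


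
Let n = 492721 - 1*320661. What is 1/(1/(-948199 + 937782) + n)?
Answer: 10417/1792349019 ≈ 5.8119e-6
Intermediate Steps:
n = 172060 (n = 492721 - 320661 = 172060)
1/(1/(-948199 + 937782) + n) = 1/(1/(-948199 + 937782) + 172060) = 1/(1/(-10417) + 172060) = 1/(-1/10417 + 172060) = 1/(1792349019/10417) = 10417/1792349019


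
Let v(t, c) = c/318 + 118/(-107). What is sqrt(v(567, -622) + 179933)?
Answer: 553*sqrt(170300130)/17013 ≈ 424.18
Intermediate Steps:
v(t, c) = -118/107 + c/318 (v(t, c) = c*(1/318) + 118*(-1/107) = c/318 - 118/107 = -118/107 + c/318)
sqrt(v(567, -622) + 179933) = sqrt((-118/107 + (1/318)*(-622)) + 179933) = sqrt((-118/107 - 311/159) + 179933) = sqrt(-52039/17013 + 179933) = sqrt(3061148090/17013) = 553*sqrt(170300130)/17013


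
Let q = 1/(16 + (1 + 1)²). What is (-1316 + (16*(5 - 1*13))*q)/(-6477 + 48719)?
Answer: -3306/105605 ≈ -0.031305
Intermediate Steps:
q = 1/20 (q = 1/(16 + 2²) = 1/(16 + 4) = 1/20 ≈ 0.050000)
(-1316 + (16*(5 - 1*13))*q)/(-6477 + 48719) = (-1316 + (16*(5 - 1*13))*(1/20))/(-6477 + 48719) = (-1316 + (16*(5 - 13))*(1/20))/42242 = (-1316 + (16*(-8))*(1/20))*(1/42242) = (-1316 - 128*1/20)*(1/42242) = (-1316 - 32/5)*(1/42242) = -6612/5*1/42242 = -3306/105605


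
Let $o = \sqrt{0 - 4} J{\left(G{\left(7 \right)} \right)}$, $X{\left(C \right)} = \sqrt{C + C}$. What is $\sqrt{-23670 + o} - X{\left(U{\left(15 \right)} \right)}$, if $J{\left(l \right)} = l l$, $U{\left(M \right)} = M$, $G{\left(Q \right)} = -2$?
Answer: $\sqrt{-23670 + 8 i} - \sqrt{30} \approx -5.4512 + 153.85 i$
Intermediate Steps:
$X{\left(C \right)} = \sqrt{2} \sqrt{C}$ ($X{\left(C \right)} = \sqrt{2 C} = \sqrt{2} \sqrt{C}$)
$J{\left(l \right)} = l^{2}$
$o = 8 i$ ($o = \sqrt{0 - 4} \left(-2\right)^{2} = \sqrt{-4} \cdot 4 = 2 i 4 = 8 i \approx 8.0 i$)
$\sqrt{-23670 + o} - X{\left(U{\left(15 \right)} \right)} = \sqrt{-23670 + 8 i} - \sqrt{2} \sqrt{15} = \sqrt{-23670 + 8 i} - \sqrt{30}$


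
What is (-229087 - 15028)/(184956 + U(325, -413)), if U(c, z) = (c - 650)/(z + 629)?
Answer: -52728840/39950171 ≈ -1.3199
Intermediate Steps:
U(c, z) = (-650 + c)/(629 + z)
(-229087 - 15028)/(184956 + U(325, -413)) = (-229087 - 15028)/(184956 + (-650 + 325)/(629 - 413)) = -244115/(184956 - 325/216) = -244115/39950171/216 = -244115*216/39950171 = -52728840/39950171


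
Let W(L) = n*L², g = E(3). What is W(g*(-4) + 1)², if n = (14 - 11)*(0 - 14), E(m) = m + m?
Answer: 493639524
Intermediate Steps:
E(m) = 2*m
g = 6 (g = 2*3 = 6)
n = -42 (n = 3*(-14) = -42)
W(L) = -42*L²
W(g*(-4) + 1)² = (-42*(6*(-4) + 1)²)² = (-42*(-24 + 1)²)² = (-42*(-23)²)² = (-42*529)² = (-22218)² = 493639524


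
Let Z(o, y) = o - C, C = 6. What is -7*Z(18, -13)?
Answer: -84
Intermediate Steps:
Z(o, y) = -6 + o (Z(o, y) = o - 1*6 = o - 6 = -6 + o)
-7*Z(18, -13) = -7*(-6 + 18) = -7*12 = -84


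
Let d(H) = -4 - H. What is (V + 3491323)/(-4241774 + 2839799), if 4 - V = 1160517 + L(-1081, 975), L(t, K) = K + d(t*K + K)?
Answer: -141871/155775 ≈ -0.91074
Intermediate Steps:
L(t, K) = -4 - K*t (L(t, K) = K + (-4 - (t*K + K)) = K + (-4 - (K*t + K)) = K + (-4 - (K + K*t)) = K + (-4 + (-K - K*t)) = K + (-4 - K - K*t) = -4 - K*t)
V = -2214484 (V = 4 - (1160517 + (-4 - 1*975*(-1081))) = 4 - (1160517 + (-4 + 1053975)) = 4 - (1160517 + 1053971) = 4 - 1*2214488 = 4 - 2214488 = -2214484)
(V + 3491323)/(-4241774 + 2839799) = (-2214484 + 3491323)/(-4241774 + 2839799) = 1276839/(-1401975) = 1276839*(-1/1401975) = -141871/155775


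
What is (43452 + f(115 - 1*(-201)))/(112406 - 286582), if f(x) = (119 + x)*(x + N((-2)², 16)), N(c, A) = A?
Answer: -5871/5443 ≈ -1.0786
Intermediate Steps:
f(x) = (16 + x)*(119 + x) (f(x) = (119 + x)*(x + 16) = (119 + x)*(16 + x) = (16 + x)*(119 + x))
(43452 + f(115 - 1*(-201)))/(112406 - 286582) = (43452 + (1904 + (115 - 1*(-201))² + 135*(115 - 1*(-201))))/(112406 - 286582) = (43452 + (1904 + (115 + 201)² + 135*(115 + 201)))/(-174176) = (43452 + (1904 + 316² + 135*316))*(-1/174176) = (43452 + (1904 + 99856 + 42660))*(-1/174176) = (43452 + 144420)*(-1/174176) = 187872*(-1/174176) = -5871/5443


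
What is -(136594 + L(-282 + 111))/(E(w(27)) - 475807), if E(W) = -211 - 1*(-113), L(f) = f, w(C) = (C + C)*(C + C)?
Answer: 136423/475905 ≈ 0.28666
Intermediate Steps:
w(C) = 4*C² (w(C) = (2*C)*(2*C) = 4*C²)
E(W) = -98 (E(W) = -211 + 113 = -98)
-(136594 + L(-282 + 111))/(E(w(27)) - 475807) = -(136594 + (-282 + 111))/(-98 - 475807) = -(136594 - 171)/(-475905) = -136423*(-1)/475905 = -1*(-136423/475905) = 136423/475905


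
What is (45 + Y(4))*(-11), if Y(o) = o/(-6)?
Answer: -1463/3 ≈ -487.67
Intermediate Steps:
Y(o) = -o/6 (Y(o) = o*(-⅙) = -o/6)
(45 + Y(4))*(-11) = (45 - ⅙*4)*(-11) = (45 - ⅔)*(-11) = (133/3)*(-11) = -1463/3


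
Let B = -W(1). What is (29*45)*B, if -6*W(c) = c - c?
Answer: 0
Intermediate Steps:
W(c) = 0 (W(c) = -(c - c)/6 = -⅙*0 = 0)
B = 0 (B = -1*0 = 0)
(29*45)*B = (29*45)*0 = 1305*0 = 0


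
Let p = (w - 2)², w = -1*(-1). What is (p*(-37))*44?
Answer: -1628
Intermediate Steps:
w = 1
p = 1 (p = (1 - 2)² = (-1)² = 1)
(p*(-37))*44 = (1*(-37))*44 = -37*44 = -1628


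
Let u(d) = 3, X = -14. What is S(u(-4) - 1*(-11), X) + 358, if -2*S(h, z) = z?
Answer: 365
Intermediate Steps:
S(h, z) = -z/2
S(u(-4) - 1*(-11), X) + 358 = -½*(-14) + 358 = 7 + 358 = 365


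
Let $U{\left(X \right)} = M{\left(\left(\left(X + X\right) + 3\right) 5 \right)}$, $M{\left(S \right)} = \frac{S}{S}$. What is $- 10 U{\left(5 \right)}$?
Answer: $-10$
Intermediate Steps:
$M{\left(S \right)} = 1$
$U{\left(X \right)} = 1$
$- 10 U{\left(5 \right)} = \left(-10\right) 1 = -10$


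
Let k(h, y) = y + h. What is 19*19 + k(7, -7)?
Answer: 361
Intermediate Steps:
k(h, y) = h + y
19*19 + k(7, -7) = 19*19 + (7 - 7) = 361 + 0 = 361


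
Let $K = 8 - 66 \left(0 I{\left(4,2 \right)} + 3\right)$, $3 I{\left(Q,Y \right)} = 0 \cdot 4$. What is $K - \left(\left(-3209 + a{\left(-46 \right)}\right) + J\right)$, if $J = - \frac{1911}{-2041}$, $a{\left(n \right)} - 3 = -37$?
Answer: $\frac{479174}{157} \approx 3052.1$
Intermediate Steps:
$a{\left(n \right)} = -34$ ($a{\left(n \right)} = 3 - 37 = -34$)
$I{\left(Q,Y \right)} = 0$ ($I{\left(Q,Y \right)} = \frac{0 \cdot 4}{3} = \frac{1}{3} \cdot 0 = 0$)
$J = \frac{147}{157}$ ($J = \left(-1911\right) \left(- \frac{1}{2041}\right) = \frac{147}{157} \approx 0.93631$)
$K = -190$ ($K = 8 - 66 \left(0 \cdot 0 + 3\right) = 8 - 66 \left(0 + 3\right) = 8 - 198 = -190$)
$K - \left(\left(-3209 + a{\left(-46 \right)}\right) + J\right) = -190 - \left(\left(-3209 - 34\right) + \frac{147}{157}\right) = -190 - \left(-3243 + \frac{147}{157}\right) = -190 - - \frac{509004}{157} = -190 + \frac{509004}{157} = \frac{479174}{157}$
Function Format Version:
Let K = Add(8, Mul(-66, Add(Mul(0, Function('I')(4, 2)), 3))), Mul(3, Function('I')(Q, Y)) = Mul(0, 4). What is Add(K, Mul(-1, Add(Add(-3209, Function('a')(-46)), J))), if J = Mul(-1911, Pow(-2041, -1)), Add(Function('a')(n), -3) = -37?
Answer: Rational(479174, 157) ≈ 3052.1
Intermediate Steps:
Function('a')(n) = -34 (Function('a')(n) = Add(3, -37) = -34)
Function('I')(Q, Y) = 0 (Function('I')(Q, Y) = Mul(Rational(1, 3), Mul(0, 4)) = Mul(Rational(1, 3), 0) = 0)
J = Rational(147, 157) (J = Mul(-1911, Rational(-1, 2041)) = Rational(147, 157) ≈ 0.93631)
K = -190 (K = Add(8, Mul(-66, Add(Mul(0, 0), 3))) = Add(8, Mul(-66, Add(0, 3))) = Add(8, Mul(-66, 3)) = Add(8, -198) = -190)
Add(K, Mul(-1, Add(Add(-3209, Function('a')(-46)), J))) = Add(-190, Mul(-1, Add(Add(-3209, -34), Rational(147, 157)))) = Add(-190, Mul(-1, Add(-3243, Rational(147, 157)))) = Add(-190, Mul(-1, Rational(-509004, 157))) = Add(-190, Rational(509004, 157)) = Rational(479174, 157)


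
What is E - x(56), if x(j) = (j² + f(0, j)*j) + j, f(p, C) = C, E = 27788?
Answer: 21460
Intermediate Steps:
x(j) = j + 2*j² (x(j) = (j² + j*j) + j = (j² + j²) + j = 2*j² + j = j + 2*j²)
E - x(56) = 27788 - 56*(1 + 2*56) = 27788 - 56*(1 + 112) = 27788 - 56*113 = 27788 - 1*6328 = 27788 - 6328 = 21460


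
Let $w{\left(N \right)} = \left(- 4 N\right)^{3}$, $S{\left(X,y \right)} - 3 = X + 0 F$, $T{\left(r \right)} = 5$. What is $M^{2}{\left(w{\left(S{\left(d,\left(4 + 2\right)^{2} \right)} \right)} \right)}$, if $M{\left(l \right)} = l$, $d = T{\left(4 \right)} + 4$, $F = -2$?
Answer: $12230590464$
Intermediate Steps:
$d = 9$ ($d = 5 + 4 = 9$)
$S{\left(X,y \right)} = 3 + X$ ($S{\left(X,y \right)} = 3 + \left(X + 0 \left(-2\right)\right) = 3 + \left(X + 0\right) = 3 + X$)
$w{\left(N \right)} = - 64 N^{3}$
$M^{2}{\left(w{\left(S{\left(d,\left(4 + 2\right)^{2} \right)} \right)} \right)} = \left(- 64 \left(3 + 9\right)^{3}\right)^{2} = \left(- 64 \cdot 12^{3}\right)^{2} = \left(\left(-64\right) 1728\right)^{2} = \left(-110592\right)^{2} = 12230590464$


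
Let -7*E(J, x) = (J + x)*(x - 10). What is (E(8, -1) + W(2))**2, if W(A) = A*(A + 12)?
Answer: 1521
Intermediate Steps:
W(A) = A*(12 + A)
E(J, x) = -(-10 + x)*(J + x)/7 (E(J, x) = -(J + x)*(x - 10)/7 = -(J + x)*(-10 + x)/7 = -(-10 + x)*(J + x)/7)
(E(8, -1) + W(2))**2 = ((-1/7*(-1)**2 + (10/7)*8 + (10/7)*(-1) - 1/7*8*(-1)) + 2*(12 + 2))**2 = ((-1/7*1 + 80/7 - 10/7 + 8/7) + 2*14)**2 = ((-1/7 + 80/7 - 10/7 + 8/7) + 28)**2 = (11 + 28)**2 = 39**2 = 1521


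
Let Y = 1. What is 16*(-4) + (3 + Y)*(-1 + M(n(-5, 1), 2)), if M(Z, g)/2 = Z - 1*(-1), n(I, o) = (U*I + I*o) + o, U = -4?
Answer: 68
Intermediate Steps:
n(I, o) = o - 4*I + I*o (n(I, o) = (-4*I + I*o) + o = o - 4*I + I*o)
M(Z, g) = 2 + 2*Z (M(Z, g) = 2*(Z - 1*(-1)) = 2*(Z + 1) = 2*(1 + Z) = 2 + 2*Z)
16*(-4) + (3 + Y)*(-1 + M(n(-5, 1), 2)) = 16*(-4) + (3 + 1)*(-1 + (2 + 2*(1 - 4*(-5) - 5*1))) = -64 + 4*(-1 + (2 + 2*(1 + 20 - 5))) = -64 + 4*(-1 + (2 + 2*16)) = -64 + 4*(-1 + (2 + 32)) = -64 + 4*(-1 + 34) = -64 + 4*33 = -64 + 132 = 68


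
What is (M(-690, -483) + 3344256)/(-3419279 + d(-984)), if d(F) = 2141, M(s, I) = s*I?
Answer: -204307/189841 ≈ -1.0762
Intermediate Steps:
M(s, I) = I*s
(M(-690, -483) + 3344256)/(-3419279 + d(-984)) = (-483*(-690) + 3344256)/(-3419279 + 2141) = (333270 + 3344256)/(-3417138) = 3677526*(-1/3417138) = -204307/189841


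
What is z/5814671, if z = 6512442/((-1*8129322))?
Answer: -1085407/7878222147177 ≈ -1.3777e-7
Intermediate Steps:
z = -1085407/1354887 (z = 6512442/(-8129322) = 6512442*(-1/8129322) = -1085407/1354887 ≈ -0.80111)
z/5814671 = -1085407/1354887/5814671 = -1085407/1354887*1/5814671 = -1085407/7878222147177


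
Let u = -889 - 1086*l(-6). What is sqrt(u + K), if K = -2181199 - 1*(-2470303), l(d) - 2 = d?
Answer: sqrt(292559) ≈ 540.89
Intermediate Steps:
l(d) = 2 + d
K = 289104 (K = -2181199 + 2470303 = 289104)
u = 3455 (u = -889 - 1086*(2 - 6) = -889 - 1086*(-4) = -889 + 4344 = 3455)
sqrt(u + K) = sqrt(3455 + 289104) = sqrt(292559)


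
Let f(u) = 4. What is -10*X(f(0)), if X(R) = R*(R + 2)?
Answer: -240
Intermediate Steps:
X(R) = R*(2 + R)
-10*X(f(0)) = -40*(2 + 4) = -40*6 = -10*24 = -240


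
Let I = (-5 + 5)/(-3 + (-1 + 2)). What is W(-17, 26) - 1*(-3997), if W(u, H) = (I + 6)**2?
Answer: 4033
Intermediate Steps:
I = 0 (I = 0/(-3 + 1) = 0/(-2) = 0*(-1/2) = 0)
W(u, H) = 36 (W(u, H) = (0 + 6)**2 = 6**2 = 36)
W(-17, 26) - 1*(-3997) = 36 - 1*(-3997) = 36 + 3997 = 4033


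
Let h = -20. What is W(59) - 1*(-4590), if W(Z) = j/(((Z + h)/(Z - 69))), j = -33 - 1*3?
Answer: 59790/13 ≈ 4599.2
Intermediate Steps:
j = -36 (j = -33 - 3 = -36)
W(Z) = -36*(-69 + Z)/(-20 + Z) (W(Z) = -36*(Z - 69)/(Z - 20) = -36*(-69 + Z)/(-20 + Z))
W(59) - 1*(-4590) = 36*(69 - 1*59)/(-20 + 59) - 1*(-4590) = 36*(69 - 59)/39 + 4590 = 36*(1/39)*10 + 4590 = 120/13 + 4590 = 59790/13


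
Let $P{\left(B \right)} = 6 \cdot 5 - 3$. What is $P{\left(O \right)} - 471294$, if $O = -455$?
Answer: $-471267$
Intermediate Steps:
$P{\left(B \right)} = 27$ ($P{\left(B \right)} = 30 - 3 = 27$)
$P{\left(O \right)} - 471294 = 27 - 471294 = -471267$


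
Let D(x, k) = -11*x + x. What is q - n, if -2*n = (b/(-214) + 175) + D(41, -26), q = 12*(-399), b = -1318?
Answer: -524559/107 ≈ -4902.4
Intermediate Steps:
D(x, k) = -10*x
q = -4788
n = 12243/107 (n = -((-1318/(-214) + 175) - 10*41)/2 = -((-1318*(-1/214) + 175) - 410)/2 = -((659/107 + 175) - 410)/2 = -(19384/107 - 410)/2 = -½*(-24486/107) = 12243/107 ≈ 114.42)
q - n = -4788 - 1*12243/107 = -4788 - 12243/107 = -524559/107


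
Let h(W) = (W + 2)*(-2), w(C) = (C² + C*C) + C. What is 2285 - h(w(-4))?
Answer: 2345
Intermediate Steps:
w(C) = C + 2*C² (w(C) = (C² + C²) + C = 2*C² + C = C + 2*C²)
h(W) = -4 - 2*W (h(W) = (2 + W)*(-2) = -4 - 2*W)
2285 - h(w(-4)) = 2285 - (-4 - (-8)*(1 + 2*(-4))) = 2285 - (-4 - (-8)*(1 - 8)) = 2285 - (-4 - (-8)*(-7)) = 2285 - (-4 - 2*28) = 2285 - (-4 - 56) = 2285 - 1*(-60) = 2285 + 60 = 2345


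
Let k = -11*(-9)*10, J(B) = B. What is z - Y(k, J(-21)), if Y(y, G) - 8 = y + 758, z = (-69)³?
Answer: -330265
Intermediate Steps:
z = -328509
k = 990 (k = 99*10 = 990)
Y(y, G) = 766 + y (Y(y, G) = 8 + (y + 758) = 8 + (758 + y) = 766 + y)
z - Y(k, J(-21)) = -328509 - (766 + 990) = -328509 - 1*1756 = -328509 - 1756 = -330265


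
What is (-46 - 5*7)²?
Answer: 6561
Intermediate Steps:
(-46 - 5*7)² = (-46 - 35)² = (-81)² = 6561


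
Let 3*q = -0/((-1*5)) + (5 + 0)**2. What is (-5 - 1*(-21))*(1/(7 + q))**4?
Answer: 81/279841 ≈ 0.00028945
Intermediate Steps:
q = 25/3 (q = (-0/((-1*5)) + (5 + 0)**2)/3 = (-0/(-5) + 5**2)/3 = (-0*(-1)/5 + 25)/3 = (-5*0 + 25)/3 = (0 + 25)/3 = (1/3)*25 = 25/3 ≈ 8.3333)
(-5 - 1*(-21))*(1/(7 + q))**4 = (-5 - 1*(-21))*(1/(7 + 25/3))**4 = (-5 + 21)*(1/(46/3))**4 = 16*(3/46)**4 = 16*(81/4477456) = 81/279841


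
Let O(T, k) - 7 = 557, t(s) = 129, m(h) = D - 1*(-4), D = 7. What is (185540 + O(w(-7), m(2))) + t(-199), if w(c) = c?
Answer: 186233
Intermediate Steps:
m(h) = 11 (m(h) = 7 - 1*(-4) = 7 + 4 = 11)
O(T, k) = 564 (O(T, k) = 7 + 557 = 564)
(185540 + O(w(-7), m(2))) + t(-199) = (185540 + 564) + 129 = 186104 + 129 = 186233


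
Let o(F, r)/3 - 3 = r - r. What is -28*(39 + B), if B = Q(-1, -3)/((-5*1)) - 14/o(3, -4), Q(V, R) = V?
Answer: -47432/45 ≈ -1054.0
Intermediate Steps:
o(F, r) = 9 (o(F, r) = 9 + 3*(r - r) = 9 + 3*0 = 9 + 0 = 9)
B = -61/45 (B = -1/((-5*1)) - 14/9 = -1/(-5) - 14*1/9 = -1*(-1/5) - 14/9 = 1/5 - 14/9 = -61/45 ≈ -1.3556)
-28*(39 + B) = -28*(39 - 61/45) = -28*1694/45 = -47432/45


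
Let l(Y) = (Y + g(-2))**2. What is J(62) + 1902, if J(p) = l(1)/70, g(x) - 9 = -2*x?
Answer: 9524/5 ≈ 1904.8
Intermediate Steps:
g(x) = 9 - 2*x
l(Y) = (13 + Y)**2 (l(Y) = (Y + (9 - 2*(-2)))**2 = (Y + (9 + 4))**2 = (Y + 13)**2 = (13 + Y)**2)
J(p) = 14/5 (J(p) = (13 + 1)**2/70 = 14**2*(1/70) = 196*(1/70) = 14/5)
J(62) + 1902 = 14/5 + 1902 = 9524/5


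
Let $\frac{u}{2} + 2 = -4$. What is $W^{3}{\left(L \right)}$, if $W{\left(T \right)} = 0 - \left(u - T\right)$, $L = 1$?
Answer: $2197$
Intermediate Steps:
$u = -12$ ($u = -4 + 2 \left(-4\right) = -4 - 8 = -12$)
$W{\left(T \right)} = 12 + T$ ($W{\left(T \right)} = 0 - \left(-12 - T\right) = 0 + \left(12 + T\right) = 12 + T$)
$W^{3}{\left(L \right)} = \left(12 + 1\right)^{3} = 13^{3} = 2197$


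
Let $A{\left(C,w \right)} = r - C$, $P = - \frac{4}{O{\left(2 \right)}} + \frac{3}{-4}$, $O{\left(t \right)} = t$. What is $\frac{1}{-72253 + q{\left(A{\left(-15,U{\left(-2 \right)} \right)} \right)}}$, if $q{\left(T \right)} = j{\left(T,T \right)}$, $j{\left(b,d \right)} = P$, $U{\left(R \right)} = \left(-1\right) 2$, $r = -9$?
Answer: $- \frac{4}{289023} \approx -1.384 \cdot 10^{-5}$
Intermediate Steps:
$U{\left(R \right)} = -2$
$P = - \frac{11}{4}$ ($P = - \frac{4}{2} + \frac{3}{-4} = \left(-4\right) \frac{1}{2} + 3 \left(- \frac{1}{4}\right) = -2 - \frac{3}{4} = - \frac{11}{4} \approx -2.75$)
$A{\left(C,w \right)} = -9 - C$
$j{\left(b,d \right)} = - \frac{11}{4}$
$q{\left(T \right)} = - \frac{11}{4}$
$\frac{1}{-72253 + q{\left(A{\left(-15,U{\left(-2 \right)} \right)} \right)}} = \frac{1}{-72253 - \frac{11}{4}} = \frac{1}{- \frac{289023}{4}} = - \frac{4}{289023}$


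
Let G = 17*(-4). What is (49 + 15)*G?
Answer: -4352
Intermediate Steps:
G = -68
(49 + 15)*G = (49 + 15)*(-68) = 64*(-68) = -4352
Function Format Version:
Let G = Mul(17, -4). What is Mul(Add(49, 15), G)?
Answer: -4352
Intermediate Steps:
G = -68
Mul(Add(49, 15), G) = Mul(Add(49, 15), -68) = Mul(64, -68) = -4352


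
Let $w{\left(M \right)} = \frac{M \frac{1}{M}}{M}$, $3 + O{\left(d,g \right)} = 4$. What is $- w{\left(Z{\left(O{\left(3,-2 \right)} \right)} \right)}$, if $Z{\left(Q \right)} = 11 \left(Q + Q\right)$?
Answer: $- \frac{1}{22} \approx -0.045455$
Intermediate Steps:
$O{\left(d,g \right)} = 1$ ($O{\left(d,g \right)} = -3 + 4 = 1$)
$Z{\left(Q \right)} = 22 Q$ ($Z{\left(Q \right)} = 11 \cdot 2 Q = 22 Q$)
$w{\left(M \right)} = \frac{1}{M}$ ($w{\left(M \right)} = 1 \frac{1}{M} = \frac{1}{M}$)
$- w{\left(Z{\left(O{\left(3,-2 \right)} \right)} \right)} = - \frac{1}{22 \cdot 1} = - \frac{1}{22}$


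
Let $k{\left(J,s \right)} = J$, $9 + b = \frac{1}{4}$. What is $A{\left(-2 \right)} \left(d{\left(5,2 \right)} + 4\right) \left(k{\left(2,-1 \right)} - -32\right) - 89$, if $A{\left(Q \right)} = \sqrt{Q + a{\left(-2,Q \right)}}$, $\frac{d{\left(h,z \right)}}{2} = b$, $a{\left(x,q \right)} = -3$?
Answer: $-89 - 459 i \sqrt{5} \approx -89.0 - 1026.4 i$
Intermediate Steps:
$b = - \frac{35}{4}$ ($b = -9 + \frac{1}{4} = - \frac{35}{4} \approx -8.75$)
$d{\left(h,z \right)} = - \frac{35}{2}$ ($d{\left(h,z \right)} = 2 \left(- \frac{35}{4}\right) = - \frac{35}{2}$)
$A{\left(Q \right)} = \sqrt{-3 + Q}$ ($A{\left(Q \right)} = \sqrt{Q - 3} = \sqrt{-3 + Q}$)
$A{\left(-2 \right)} \left(d{\left(5,2 \right)} + 4\right) \left(k{\left(2,-1 \right)} - -32\right) - 89 = \sqrt{-3 - 2} \left(- \frac{35}{2} + 4\right) \left(2 - -32\right) - 89 = \sqrt{-5} \left(- \frac{27}{2}\right) \left(2 + 32\right) - 89 = i \sqrt{5} \left(- \frac{27}{2}\right) 34 - 89 = - \frac{27 i \sqrt{5}}{2} \cdot 34 - 89 = - 459 i \sqrt{5} - 89 = -89 - 459 i \sqrt{5}$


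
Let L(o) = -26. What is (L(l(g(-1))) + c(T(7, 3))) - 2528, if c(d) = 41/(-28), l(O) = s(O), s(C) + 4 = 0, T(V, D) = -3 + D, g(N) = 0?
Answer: -71553/28 ≈ -2555.5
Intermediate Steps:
s(C) = -4 (s(C) = -4 + 0 = -4)
l(O) = -4
c(d) = -41/28 (c(d) = 41*(-1/28) = -41/28)
(L(l(g(-1))) + c(T(7, 3))) - 2528 = (-26 - 41/28) - 2528 = -769/28 - 2528 = -71553/28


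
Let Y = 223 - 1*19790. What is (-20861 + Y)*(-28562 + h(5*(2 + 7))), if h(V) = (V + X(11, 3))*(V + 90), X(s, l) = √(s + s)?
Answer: 909104436 - 5457780*√22 ≈ 8.8351e+8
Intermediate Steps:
X(s, l) = √2*√s (X(s, l) = √(2*s) = √2*√s)
h(V) = (90 + V)*(V + √22) (h(V) = (V + √2*√11)*(V + 90) = (V + √22)*(90 + V) = (90 + V)*(V + √22))
Y = -19567 (Y = 223 - 19790 = -19567)
(-20861 + Y)*(-28562 + h(5*(2 + 7))) = (-20861 - 19567)*(-28562 + ((5*(2 + 7))² + 90*(5*(2 + 7)) + 90*√22 + (5*(2 + 7))*√22)) = -40428*(-28562 + ((5*9)² + 90*(5*9) + 90*√22 + (5*9)*√22)) = -40428*(-28562 + (45² + 90*45 + 90*√22 + 45*√22)) = -40428*(-28562 + (2025 + 4050 + 90*√22 + 45*√22)) = -40428*(-28562 + (6075 + 135*√22)) = -40428*(-22487 + 135*√22) = 909104436 - 5457780*√22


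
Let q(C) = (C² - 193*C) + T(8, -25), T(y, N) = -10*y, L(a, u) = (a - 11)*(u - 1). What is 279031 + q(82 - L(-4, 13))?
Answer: 297029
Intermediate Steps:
L(a, u) = (-1 + u)*(-11 + a) (L(a, u) = (-11 + a)*(-1 + u) = (-1 + u)*(-11 + a))
q(C) = -80 + C² - 193*C (q(C) = (C² - 193*C) - 10*8 = (C² - 193*C) - 80 = -80 + C² - 193*C)
279031 + q(82 - L(-4, 13)) = 279031 + (-80 + (82 - (11 - 1*(-4) - 11*13 - 4*13))² - 193*(82 - (11 - 1*(-4) - 11*13 - 4*13))) = 279031 + (-80 + (82 - (11 + 4 - 143 - 52))² - 193*(82 - (11 + 4 - 143 - 52))) = 279031 + (-80 + (82 - 1*(-180))² - 193*(82 - 1*(-180))) = 279031 + (-80 + (82 + 180)² - 193*(82 + 180)) = 279031 + (-80 + 262² - 193*262) = 279031 + (-80 + 68644 - 50566) = 279031 + 17998 = 297029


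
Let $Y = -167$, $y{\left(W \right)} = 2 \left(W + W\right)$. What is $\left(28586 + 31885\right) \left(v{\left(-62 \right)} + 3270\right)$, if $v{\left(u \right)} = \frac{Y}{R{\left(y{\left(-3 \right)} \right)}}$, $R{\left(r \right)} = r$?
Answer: $\frac{794326899}{4} \approx 1.9858 \cdot 10^{8}$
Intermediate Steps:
$y{\left(W \right)} = 4 W$ ($y{\left(W \right)} = 2 \cdot 2 W = 4 W$)
$v{\left(u \right)} = \frac{167}{12}$ ($v{\left(u \right)} = - \frac{167}{4 \left(-3\right)} = - \frac{167}{-12} = \left(-167\right) \left(- \frac{1}{12}\right) = \frac{167}{12}$)
$\left(28586 + 31885\right) \left(v{\left(-62 \right)} + 3270\right) = \left(28586 + 31885\right) \left(\frac{167}{12} + 3270\right) = 60471 \cdot \frac{39407}{12} = \frac{794326899}{4}$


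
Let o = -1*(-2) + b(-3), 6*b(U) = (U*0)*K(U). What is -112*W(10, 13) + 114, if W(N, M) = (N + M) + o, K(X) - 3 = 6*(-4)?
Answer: -2686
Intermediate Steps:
K(X) = -21 (K(X) = 3 + 6*(-4) = 3 - 24 = -21)
b(U) = 0 (b(U) = ((U*0)*(-21))/6 = (0*(-21))/6 = (1/6)*0 = 0)
o = 2 (o = -1*(-2) + 0 = 2 + 0 = 2)
W(N, M) = 2 + M + N (W(N, M) = (N + M) + 2 = (M + N) + 2 = 2 + M + N)
-112*W(10, 13) + 114 = -112*(2 + 13 + 10) + 114 = -112*25 + 114 = -2800 + 114 = -2686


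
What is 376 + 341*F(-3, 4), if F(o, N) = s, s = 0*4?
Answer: 376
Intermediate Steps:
s = 0
F(o, N) = 0
376 + 341*F(-3, 4) = 376 + 341*0 = 376 + 0 = 376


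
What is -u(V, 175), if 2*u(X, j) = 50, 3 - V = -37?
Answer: -25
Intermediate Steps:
V = 40 (V = 3 - 1*(-37) = 3 + 37 = 40)
u(X, j) = 25 (u(X, j) = (1/2)*50 = 25)
-u(V, 175) = -1*25 = -25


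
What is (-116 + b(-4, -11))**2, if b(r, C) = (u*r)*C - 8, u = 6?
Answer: 19600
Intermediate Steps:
b(r, C) = -8 + 6*C*r (b(r, C) = (6*r)*C - 8 = 6*C*r - 8 = -8 + 6*C*r)
(-116 + b(-4, -11))**2 = (-116 + (-8 + 6*(-11)*(-4)))**2 = (-116 + (-8 + 264))**2 = (-116 + 256)**2 = 140**2 = 19600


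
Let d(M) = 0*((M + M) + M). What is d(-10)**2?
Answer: 0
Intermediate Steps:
d(M) = 0 (d(M) = 0*(2*M + M) = 0*(3*M) = 0)
d(-10)**2 = 0**2 = 0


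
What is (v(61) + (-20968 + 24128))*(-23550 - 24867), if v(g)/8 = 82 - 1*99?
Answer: -146413008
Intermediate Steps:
v(g) = -136 (v(g) = 8*(82 - 1*99) = 8*(82 - 99) = 8*(-17) = -136)
(v(61) + (-20968 + 24128))*(-23550 - 24867) = (-136 + (-20968 + 24128))*(-23550 - 24867) = (-136 + 3160)*(-48417) = 3024*(-48417) = -146413008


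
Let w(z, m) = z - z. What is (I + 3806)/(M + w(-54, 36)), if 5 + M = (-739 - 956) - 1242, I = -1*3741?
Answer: -65/2942 ≈ -0.022094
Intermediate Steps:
I = -3741
w(z, m) = 0
M = -2942 (M = -5 + ((-739 - 956) - 1242) = -5 + (-1695 - 1242) = -5 - 2937 = -2942)
(I + 3806)/(M + w(-54, 36)) = (-3741 + 3806)/(-2942 + 0) = 65/(-2942) = 65*(-1/2942) = -65/2942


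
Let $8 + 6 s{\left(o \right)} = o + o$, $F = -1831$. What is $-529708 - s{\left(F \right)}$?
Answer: $- \frac{1587289}{3} \approx -5.291 \cdot 10^{5}$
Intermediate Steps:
$s{\left(o \right)} = - \frac{4}{3} + \frac{o}{3}$ ($s{\left(o \right)} = - \frac{4}{3} + \frac{o + o}{6} = - \frac{4}{3} + \frac{2 o}{6} = - \frac{4}{3} + \frac{o}{3}$)
$-529708 - s{\left(F \right)} = -529708 - \left(- \frac{4}{3} + \frac{1}{3} \left(-1831\right)\right) = -529708 - \left(- \frac{4}{3} - \frac{1831}{3}\right) = -529708 - - \frac{1835}{3} = -529708 + \frac{1835}{3} = - \frac{1587289}{3}$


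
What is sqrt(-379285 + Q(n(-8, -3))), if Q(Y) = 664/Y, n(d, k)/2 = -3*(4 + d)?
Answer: 2*I*sqrt(853329)/3 ≈ 615.84*I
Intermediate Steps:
n(d, k) = -24 - 6*d (n(d, k) = 2*(-3*(4 + d)) = 2*(-12 - 3*d) = -24 - 6*d)
sqrt(-379285 + Q(n(-8, -3))) = sqrt(-379285 + 664/(-24 - 6*(-8))) = sqrt(-379285 + 664/(-24 + 48)) = sqrt(-379285 + 664/24) = sqrt(-379285 + 664*(1/24)) = sqrt(-379285 + 83/3) = sqrt(-1137772/3) = 2*I*sqrt(853329)/3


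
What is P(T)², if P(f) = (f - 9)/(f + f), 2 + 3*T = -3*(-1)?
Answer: 169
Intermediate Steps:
T = ⅓ (T = -⅔ + (-3*(-1))/3 = -⅔ + (⅓)*3 = -⅔ + 1 = ⅓ ≈ 0.33333)
P(f) = (-9 + f)/(2*f) (P(f) = (-9 + f)/((2*f)) = (-9 + f)*(1/(2*f)) = (-9 + f)/(2*f))
P(T)² = ((-9 + ⅓)/(2*(⅓)))² = ((½)*3*(-26/3))² = (-13)² = 169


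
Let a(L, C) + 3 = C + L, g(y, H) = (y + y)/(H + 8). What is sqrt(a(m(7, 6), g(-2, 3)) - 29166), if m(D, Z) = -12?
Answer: I*sqrt(3530945)/11 ≈ 170.83*I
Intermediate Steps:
g(y, H) = 2*y/(8 + H) (g(y, H) = (2*y)/(8 + H) = 2*y/(8 + H))
a(L, C) = -3 + C + L (a(L, C) = -3 + (C + L) = -3 + C + L)
sqrt(a(m(7, 6), g(-2, 3)) - 29166) = sqrt((-3 + 2*(-2)/(8 + 3) - 12) - 29166) = sqrt((-3 + 2*(-2)/11 - 12) - 29166) = sqrt((-3 + 2*(-2)*(1/11) - 12) - 29166) = sqrt((-3 - 4/11 - 12) - 29166) = sqrt(-169/11 - 29166) = sqrt(-320995/11) = I*sqrt(3530945)/11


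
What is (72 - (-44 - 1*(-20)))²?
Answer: 9216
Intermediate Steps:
(72 - (-44 - 1*(-20)))² = (72 - (-44 + 20))² = (72 - 1*(-24))² = (72 + 24)² = 96² = 9216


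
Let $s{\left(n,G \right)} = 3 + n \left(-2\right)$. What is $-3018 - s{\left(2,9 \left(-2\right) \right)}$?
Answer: $-3017$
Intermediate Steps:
$s{\left(n,G \right)} = 3 - 2 n$
$-3018 - s{\left(2,9 \left(-2\right) \right)} = -3018 - \left(3 - 4\right) = -3018 - -1 = -3018 + 1 = -3017$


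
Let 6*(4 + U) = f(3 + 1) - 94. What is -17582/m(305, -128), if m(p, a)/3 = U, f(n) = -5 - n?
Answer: 35164/127 ≈ 276.88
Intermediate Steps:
U = -127/6 (U = -4 + ((-5 - (3 + 1)) - 94)/6 = -4 + ((-5 - 1*4) - 94)/6 = -4 + ((-5 - 4) - 94)/6 = -4 + (-9 - 94)/6 = -4 + (1/6)*(-103) = -4 - 103/6 = -127/6 ≈ -21.167)
m(p, a) = -127/2 (m(p, a) = 3*(-127/6) = -127/2)
-17582/m(305, -128) = -17582/(-127/2) = -17582*(-2/127) = 35164/127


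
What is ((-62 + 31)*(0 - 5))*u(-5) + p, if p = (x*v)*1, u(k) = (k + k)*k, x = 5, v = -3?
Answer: 7735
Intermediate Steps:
u(k) = 2*k² (u(k) = (2*k)*k = 2*k²)
p = -15 (p = (5*(-3))*1 = -15*1 = -15)
((-62 + 31)*(0 - 5))*u(-5) + p = ((-62 + 31)*(0 - 5))*(2*(-5)²) - 15 = (-31*(-5))*(2*25) - 15 = 155*50 - 15 = 7750 - 15 = 7735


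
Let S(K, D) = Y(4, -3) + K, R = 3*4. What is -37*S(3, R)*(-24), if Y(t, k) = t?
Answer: 6216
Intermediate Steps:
R = 12
S(K, D) = 4 + K
-37*S(3, R)*(-24) = -37*(4 + 3)*(-24) = -37*7*(-24) = -259*(-24) = 6216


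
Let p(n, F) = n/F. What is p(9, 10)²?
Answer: 81/100 ≈ 0.81000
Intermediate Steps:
p(9, 10)² = (9/10)² = 81/100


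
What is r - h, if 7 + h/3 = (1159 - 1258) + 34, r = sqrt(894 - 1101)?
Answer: 216 + 3*I*sqrt(23) ≈ 216.0 + 14.387*I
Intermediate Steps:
r = 3*I*sqrt(23) (r = sqrt(-207) = 3*I*sqrt(23) ≈ 14.387*I)
h = -216 (h = -21 + 3*((1159 - 1258) + 34) = -21 + 3*(-99 + 34) = -21 + 3*(-65) = -21 - 195 = -216)
r - h = 3*I*sqrt(23) - 1*(-216) = 3*I*sqrt(23) + 216 = 216 + 3*I*sqrt(23)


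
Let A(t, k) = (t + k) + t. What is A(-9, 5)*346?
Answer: -4498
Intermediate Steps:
A(t, k) = k + 2*t (A(t, k) = (k + t) + t = k + 2*t)
A(-9, 5)*346 = (5 + 2*(-9))*346 = (5 - 18)*346 = -13*346 = -4498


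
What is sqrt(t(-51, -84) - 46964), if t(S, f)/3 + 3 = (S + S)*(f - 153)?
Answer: sqrt(25549) ≈ 159.84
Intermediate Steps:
t(S, f) = -9 + 6*S*(-153 + f) (t(S, f) = -9 + 3*((S + S)*(f - 153)) = -9 + 3*((2*S)*(-153 + f)) = -9 + 3*(2*S*(-153 + f)) = -9 + 6*S*(-153 + f))
sqrt(t(-51, -84) - 46964) = sqrt((-9 - 918*(-51) + 6*(-51)*(-84)) - 46964) = sqrt((-9 + 46818 + 25704) - 46964) = sqrt(72513 - 46964) = sqrt(25549)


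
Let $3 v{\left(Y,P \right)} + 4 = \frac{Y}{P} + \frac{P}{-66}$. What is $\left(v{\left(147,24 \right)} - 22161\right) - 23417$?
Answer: $- \frac{12032437}{264} \approx -45577.0$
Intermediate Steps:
$v{\left(Y,P \right)} = - \frac{4}{3} - \frac{P}{198} + \frac{Y}{3 P}$ ($v{\left(Y,P \right)} = - \frac{4}{3} + \frac{\frac{Y}{P} + \frac{P}{-66}}{3} = - \frac{4}{3} + \frac{\frac{Y}{P} + P \left(- \frac{1}{66}\right)}{3} = - \frac{4}{3} + \frac{\frac{Y}{P} - \frac{P}{66}}{3} = - \frac{4}{3} + \frac{- \frac{P}{66} + \frac{Y}{P}}{3} = - \frac{4}{3} - \left(\frac{P}{198} - \frac{Y}{3 P}\right) = - \frac{4}{3} - \frac{P}{198} + \frac{Y}{3 P}$)
$\left(v{\left(147,24 \right)} - 22161\right) - 23417 = \left(\frac{66 \cdot 147 - 24 \left(264 + 24\right)}{198 \cdot 24} - 22161\right) - 23417 = \left(\frac{1}{198} \cdot \frac{1}{24} \left(9702 - 24 \cdot 288\right) - 22161\right) - 23417 = \left(\frac{1}{198} \cdot \frac{1}{24} \left(9702 - 6912\right) - 22161\right) - 23417 = \left(\frac{1}{198} \cdot \frac{1}{24} \cdot 2790 - 22161\right) - 23417 = \left(\frac{155}{264} - 22161\right) - 23417 = - \frac{5850349}{264} - 23417 = - \frac{12032437}{264}$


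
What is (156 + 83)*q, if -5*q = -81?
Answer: 19359/5 ≈ 3871.8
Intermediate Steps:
q = 81/5 (q = -⅕*(-81) = 81/5 ≈ 16.200)
(156 + 83)*q = (156 + 83)*(81/5) = 239*(81/5) = 19359/5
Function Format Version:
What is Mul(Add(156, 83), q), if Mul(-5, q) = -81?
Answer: Rational(19359, 5) ≈ 3871.8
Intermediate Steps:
q = Rational(81, 5) (q = Mul(Rational(-1, 5), -81) = Rational(81, 5) ≈ 16.200)
Mul(Add(156, 83), q) = Mul(Add(156, 83), Rational(81, 5)) = Mul(239, Rational(81, 5)) = Rational(19359, 5)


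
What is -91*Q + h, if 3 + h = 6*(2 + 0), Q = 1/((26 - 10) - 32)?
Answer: 235/16 ≈ 14.688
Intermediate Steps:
Q = -1/16 (Q = 1/(16 - 32) = 1/(-16) = -1/16 ≈ -0.062500)
h = 9 (h = -3 + 6*(2 + 0) = -3 + 6*2 = -3 + 12 = 9)
-91*Q + h = -91*(-1/16) + 9 = 91/16 + 9 = 235/16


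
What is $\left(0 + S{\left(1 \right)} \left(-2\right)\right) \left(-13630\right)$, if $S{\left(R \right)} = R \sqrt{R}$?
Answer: $27260$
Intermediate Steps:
$S{\left(R \right)} = R^{\frac{3}{2}}$
$\left(0 + S{\left(1 \right)} \left(-2\right)\right) \left(-13630\right) = \left(0 + 1^{\frac{3}{2}} \left(-2\right)\right) \left(-13630\right) = \left(0 + 1 \left(-2\right)\right) \left(-13630\right) = \left(0 - 2\right) \left(-13630\right) = \left(-2\right) \left(-13630\right) = 27260$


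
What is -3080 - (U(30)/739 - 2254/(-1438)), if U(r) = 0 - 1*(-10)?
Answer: -1637370323/531341 ≈ -3081.6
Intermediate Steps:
U(r) = 10 (U(r) = 0 + 10 = 10)
-3080 - (U(30)/739 - 2254/(-1438)) = -3080 - (10/739 - 2254/(-1438)) = -3080 - (10*(1/739) - 2254*(-1/1438)) = -3080 - (10/739 + 1127/719) = -3080 - 1*840043/531341 = -3080 - 840043/531341 = -1637370323/531341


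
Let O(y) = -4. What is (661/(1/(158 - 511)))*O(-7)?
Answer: 933332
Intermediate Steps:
(661/(1/(158 - 511)))*O(-7) = (661/(1/(158 - 511)))*(-4) = (661/(1/(-353)))*(-4) = (661/(-1/353))*(-4) = (661*(-353))*(-4) = -233333*(-4) = 933332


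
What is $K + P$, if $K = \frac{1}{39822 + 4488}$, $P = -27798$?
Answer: $- \frac{1231729379}{44310} \approx -27798.0$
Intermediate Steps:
$K = \frac{1}{44310} \approx 2.2568 \cdot 10^{-5}$
$K + P = \frac{1}{44310} - 27798 = - \frac{1231729379}{44310}$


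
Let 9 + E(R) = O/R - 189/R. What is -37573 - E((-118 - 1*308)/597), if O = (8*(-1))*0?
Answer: -5371699/142 ≈ -37829.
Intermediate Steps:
O = 0 (O = -8*0 = 0)
E(R) = -9 - 189/R (E(R) = -9 + (0/R - 189/R) = -9 + (0 - 189/R) = -9 - 189/R)
-37573 - E((-118 - 1*308)/597) = -37573 - (-9 - 189*597/(-118 - 1*308)) = -37573 - (-9 - 189*597/(-118 - 308)) = -37573 - (-9 - 189/((-426*1/597))) = -37573 - (-9 - 189/(-142/199)) = -37573 - (-9 - 189*(-199/142)) = -37573 - (-9 + 37611/142) = -37573 - 1*36333/142 = -37573 - 36333/142 = -5371699/142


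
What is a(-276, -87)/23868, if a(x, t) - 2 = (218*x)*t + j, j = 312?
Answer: 2617465/11934 ≈ 219.33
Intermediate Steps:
a(x, t) = 314 + 218*t*x (a(x, t) = 2 + ((218*x)*t + 312) = 2 + (218*t*x + 312) = 2 + (312 + 218*t*x) = 314 + 218*t*x)
a(-276, -87)/23868 = (314 + 218*(-87)*(-276))/23868 = (314 + 5234616)*(1/23868) = 5234930*(1/23868) = 2617465/11934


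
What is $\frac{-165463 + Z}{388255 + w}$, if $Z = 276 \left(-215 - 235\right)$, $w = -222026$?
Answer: $- \frac{289663}{166229} \approx -1.7426$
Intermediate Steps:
$Z = -124200$ ($Z = 276 \left(-450\right) = -124200$)
$\frac{-165463 + Z}{388255 + w} = \frac{-165463 - 124200}{388255 - 222026} = - \frac{289663}{166229}$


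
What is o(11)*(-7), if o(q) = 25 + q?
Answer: -252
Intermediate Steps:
o(11)*(-7) = (25 + 11)*(-7) = 36*(-7) = -252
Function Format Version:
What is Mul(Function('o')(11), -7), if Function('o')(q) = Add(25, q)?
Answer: -252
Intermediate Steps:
Mul(Function('o')(11), -7) = Mul(Add(25, 11), -7) = Mul(36, -7) = -252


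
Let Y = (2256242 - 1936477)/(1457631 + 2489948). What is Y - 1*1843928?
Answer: -7279051130547/3947579 ≈ -1.8439e+6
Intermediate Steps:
Y = 319765/3947579 ≈ 0.081003
Y - 1*1843928 = 319765/3947579 - 1*1843928 = 319765/3947579 - 1843928 = -7279051130547/3947579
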